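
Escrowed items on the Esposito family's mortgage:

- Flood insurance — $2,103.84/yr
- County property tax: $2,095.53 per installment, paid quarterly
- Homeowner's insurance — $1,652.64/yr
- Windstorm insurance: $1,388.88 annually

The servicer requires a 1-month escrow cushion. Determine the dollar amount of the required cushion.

$1,127.29

Flood insurance — $2,103.84/yr
County property tax — $2,095.53 × 4 = $8,382.12/yr
Homeowner's insurance — $1,652.64/yr
Windstorm insurance — $1,388.88/yr
Total per year = $2,103.84 + $8,382.12 + $1,652.64 + $1,388.88 = $13,527.48
Per month = $13,527.48 / 12 = $1,127.29
Reserve = 1 × $1,127.29 = $1,127.29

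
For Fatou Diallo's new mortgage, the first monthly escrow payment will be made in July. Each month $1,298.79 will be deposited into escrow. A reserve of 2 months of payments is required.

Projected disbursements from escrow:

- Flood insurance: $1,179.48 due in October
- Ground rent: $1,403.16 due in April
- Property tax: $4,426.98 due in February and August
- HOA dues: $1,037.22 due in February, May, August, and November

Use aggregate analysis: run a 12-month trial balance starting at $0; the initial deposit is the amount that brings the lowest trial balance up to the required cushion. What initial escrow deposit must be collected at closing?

$5,464.20

Cushion = 2 × $1,298.79 = $2,597.58
Trial balance (start $0, +$1,298.79 each month, − disbursements):
  Jul: +$1,298.79 → $1,298.79
  Aug: +$1,298.79 − $5,464.20 → -$2,866.62
  Sep: +$1,298.79 → -$1,567.83
  Oct: +$1,298.79 − $1,179.48 → -$1,448.52
  Nov: +$1,298.79 − $1,037.22 → -$1,186.95
  Dec: +$1,298.79 → $111.84
  Jan: +$1,298.79 → $1,410.63
  Feb: +$1,298.79 − $5,464.20 → -$2,754.78
  Mar: +$1,298.79 → -$1,455.99
  Apr: +$1,298.79 − $1,403.16 → -$1,560.36
  May: +$1,298.79 − $1,037.22 → -$1,298.79
  Jun: +$1,298.79 → $0.00
Lowest trial balance = -$2,866.62 (Aug)
Initial deposit = cushion − low point = $2,597.58 − (-$2,866.62) = $5,464.20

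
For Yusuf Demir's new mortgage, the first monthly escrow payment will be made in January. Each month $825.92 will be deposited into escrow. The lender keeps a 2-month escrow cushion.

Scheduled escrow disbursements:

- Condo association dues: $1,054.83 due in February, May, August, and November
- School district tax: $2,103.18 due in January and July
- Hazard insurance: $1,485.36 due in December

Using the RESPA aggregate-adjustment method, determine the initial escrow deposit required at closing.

Cushion = 2 × $825.92 = $1,651.84
Trial balance (start $0, +$825.92 each month, − disbursements):
  Jan: +$825.92 − $2,103.18 → -$1,277.26
  Feb: +$825.92 − $1,054.83 → -$1,506.17
  Mar: +$825.92 → -$680.25
  Apr: +$825.92 → $145.67
  May: +$825.92 − $1,054.83 → -$83.24
  Jun: +$825.92 → $742.68
  Jul: +$825.92 − $2,103.18 → -$534.58
  Aug: +$825.92 − $1,054.83 → -$763.49
  Sep: +$825.92 → $62.43
  Oct: +$825.92 → $888.35
  Nov: +$825.92 − $1,054.83 → $659.44
  Dec: +$825.92 − $1,485.36 → $0.00
Lowest trial balance = -$1,506.17 (Feb)
Initial deposit = cushion − low point = $1,651.84 − (-$1,506.17) = $3,158.01

$3,158.01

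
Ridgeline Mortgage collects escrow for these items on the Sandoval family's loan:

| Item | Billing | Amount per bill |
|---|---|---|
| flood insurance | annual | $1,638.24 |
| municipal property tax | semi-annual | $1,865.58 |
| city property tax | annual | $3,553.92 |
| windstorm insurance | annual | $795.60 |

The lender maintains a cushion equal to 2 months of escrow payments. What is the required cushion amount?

Flood insurance — $1,638.24 annually
Municipal property tax — $1,865.58 × 2 = $3,731.16 annually
City property tax — $3,553.92 annually
Windstorm insurance — $795.60 annually
Total per year = $1,638.24 + $3,731.16 + $3,553.92 + $795.60 = $9,718.92
Per month = $9,718.92 ÷ 12 = $809.91
Required cushion = 2 × $809.91 = $1,619.82

$1,619.82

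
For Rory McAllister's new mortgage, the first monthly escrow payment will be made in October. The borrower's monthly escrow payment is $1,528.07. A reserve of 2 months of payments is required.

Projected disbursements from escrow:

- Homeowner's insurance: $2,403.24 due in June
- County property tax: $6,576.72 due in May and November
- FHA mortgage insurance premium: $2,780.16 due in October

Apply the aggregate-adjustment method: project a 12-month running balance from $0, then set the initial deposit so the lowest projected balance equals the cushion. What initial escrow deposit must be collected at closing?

Cushion = 2 × $1,528.07 = $3,056.14
Trial balance (start $0, +$1,528.07 each month, − disbursements):
  Oct: +$1,528.07 − $2,780.16 → -$1,252.09
  Nov: +$1,528.07 − $6,576.72 → -$6,300.74
  Dec: +$1,528.07 → -$4,772.67
  Jan: +$1,528.07 → -$3,244.60
  Feb: +$1,528.07 → -$1,716.53
  Mar: +$1,528.07 → -$188.46
  Apr: +$1,528.07 → $1,339.61
  May: +$1,528.07 − $6,576.72 → -$3,709.04
  Jun: +$1,528.07 − $2,403.24 → -$4,584.21
  Jul: +$1,528.07 → -$3,056.14
  Aug: +$1,528.07 → -$1,528.07
  Sep: +$1,528.07 → $0.00
Lowest trial balance = -$6,300.74 (Nov)
Initial deposit = cushion − low point = $3,056.14 − (-$6,300.74) = $9,356.88

$9,356.88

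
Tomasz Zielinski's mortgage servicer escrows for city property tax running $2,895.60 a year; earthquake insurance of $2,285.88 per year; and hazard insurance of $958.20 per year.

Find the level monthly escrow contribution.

$511.64

City property tax = $2,895.60 annually
Earthquake insurance = $2,285.88 annually
Hazard insurance = $958.20 annually
Combined annual = $2,895.60 + $2,285.88 + $958.20 = $6,139.68
Base monthly escrow = $6,139.68 / 12 = $511.64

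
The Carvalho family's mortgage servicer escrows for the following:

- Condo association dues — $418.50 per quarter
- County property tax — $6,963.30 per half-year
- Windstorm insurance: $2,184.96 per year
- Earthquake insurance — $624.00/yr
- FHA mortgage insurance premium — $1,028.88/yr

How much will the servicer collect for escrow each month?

$1,619.87

Condo association dues — $418.50 × 4 = $1,674.00
County property tax — $6,963.30 × 2 = $13,926.60
Windstorm insurance — $2,184.96
Earthquake insurance — $624.00
FHA mortgage insurance premium — $1,028.88
Combined annual = $19,438.44
Per month = $19,438.44 ÷ 12 = $1,619.87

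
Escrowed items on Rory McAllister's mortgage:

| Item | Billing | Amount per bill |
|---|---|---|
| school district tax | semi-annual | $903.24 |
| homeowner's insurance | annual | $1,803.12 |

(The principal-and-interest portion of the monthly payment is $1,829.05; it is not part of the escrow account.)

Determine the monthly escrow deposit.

$300.80

School district tax = $903.24 × 2 = $1,806.48/yr
Homeowner's insurance = $1,803.12/yr
Total annual escrow = $1,806.48 + $1,803.12 = $3,609.60
Monthly escrow = $3,609.60 / 12 = $300.80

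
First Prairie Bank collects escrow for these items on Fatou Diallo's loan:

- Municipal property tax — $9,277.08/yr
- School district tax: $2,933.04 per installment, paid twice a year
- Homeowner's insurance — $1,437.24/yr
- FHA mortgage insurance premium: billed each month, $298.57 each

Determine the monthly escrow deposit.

$1,680.27

Municipal property tax: $9,277.08/yr
School district tax: $2,933.04 × 2 = $5,866.08/yr
Homeowner's insurance: $1,437.24/yr
FHA mortgage insurance premium: $298.57 × 12 = $3,582.84/yr
Combined annual = $9,277.08 + $5,866.08 + $1,437.24 + $3,582.84 = $20,163.24
Base monthly escrow = $20,163.24 ÷ 12 = $1,680.27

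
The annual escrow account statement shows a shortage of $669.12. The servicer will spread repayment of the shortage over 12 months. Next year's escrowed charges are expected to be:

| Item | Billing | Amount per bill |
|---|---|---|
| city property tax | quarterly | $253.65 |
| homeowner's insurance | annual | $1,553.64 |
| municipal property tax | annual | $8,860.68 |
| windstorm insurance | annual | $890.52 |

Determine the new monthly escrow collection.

City property tax = $253.65 × 4 = $1,014.60 annually
Homeowner's insurance = $1,553.64 annually
Municipal property tax = $8,860.68 annually
Windstorm insurance = $890.52 annually
Total annual escrow = $1,014.60 + $1,553.64 + $8,860.68 + $890.52 = $12,319.44
Base monthly escrow = $12,319.44 / 12 = $1,026.62
Monthly shortage recovery: $669.12 / 12 = $55.76
Adjusted monthly = $1,026.62 + $55.76 = $1,082.38

$1,082.38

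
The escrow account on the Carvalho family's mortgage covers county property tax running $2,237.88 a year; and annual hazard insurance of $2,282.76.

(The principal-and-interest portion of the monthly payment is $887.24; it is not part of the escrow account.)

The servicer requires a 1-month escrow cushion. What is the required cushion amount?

County property tax: $2,237.88 per year
Hazard insurance: $2,282.76 per year
Yearly total = $4,520.64
Base monthly escrow = $4,520.64 / 12 = $376.72
Cushion = 1 × $376.72 = $376.72

$376.72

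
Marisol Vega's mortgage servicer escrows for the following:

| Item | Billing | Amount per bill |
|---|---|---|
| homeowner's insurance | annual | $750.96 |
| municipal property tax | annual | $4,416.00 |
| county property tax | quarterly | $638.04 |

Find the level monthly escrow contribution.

$643.26

Homeowner's insurance = $750.96 per year
Municipal property tax = $4,416.00 per year
County property tax = $638.04 × 4 = $2,552.16 per year
Total annual escrow = $750.96 + $4,416.00 + $2,552.16 = $7,719.12
Monthly escrow = $7,719.12 ÷ 12 = $643.26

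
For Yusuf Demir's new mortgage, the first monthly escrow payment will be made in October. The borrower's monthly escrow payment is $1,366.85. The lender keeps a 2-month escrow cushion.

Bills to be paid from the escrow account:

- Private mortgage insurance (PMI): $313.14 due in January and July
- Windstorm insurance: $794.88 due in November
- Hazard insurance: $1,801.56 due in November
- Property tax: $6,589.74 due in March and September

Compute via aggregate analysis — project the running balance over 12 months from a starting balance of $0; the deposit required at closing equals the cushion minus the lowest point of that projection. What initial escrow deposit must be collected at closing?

$4,031.92

Cushion = 2 × $1,366.85 = $2,733.70
Trial balance (start $0, +$1,366.85 each month, − disbursements):
  Oct: +$1,366.85 → $1,366.85
  Nov: +$1,366.85 − $2,596.44 → $137.26
  Dec: +$1,366.85 → $1,504.11
  Jan: +$1,366.85 − $313.14 → $2,557.82
  Feb: +$1,366.85 → $3,924.67
  Mar: +$1,366.85 − $6,589.74 → -$1,298.22
  Apr: +$1,366.85 → $68.63
  May: +$1,366.85 → $1,435.48
  Jun: +$1,366.85 → $2,802.33
  Jul: +$1,366.85 − $313.14 → $3,856.04
  Aug: +$1,366.85 → $5,222.89
  Sep: +$1,366.85 − $6,589.74 → $0.00
Lowest trial balance = -$1,298.22 (Mar)
Initial deposit = cushion − low point = $2,733.70 − (-$1,298.22) = $4,031.92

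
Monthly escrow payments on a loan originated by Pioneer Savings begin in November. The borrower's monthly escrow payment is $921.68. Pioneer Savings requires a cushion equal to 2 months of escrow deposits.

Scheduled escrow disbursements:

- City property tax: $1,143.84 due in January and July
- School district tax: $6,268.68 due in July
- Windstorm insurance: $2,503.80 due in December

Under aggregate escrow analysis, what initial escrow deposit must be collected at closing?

$4,608.40

Cushion = 2 × $921.68 = $1,843.36
Trial balance (start $0, +$921.68 each month, − disbursements):
  Nov: +$921.68 → $921.68
  Dec: +$921.68 − $2,503.80 → -$660.44
  Jan: +$921.68 − $1,143.84 → -$882.60
  Feb: +$921.68 → $39.08
  Mar: +$921.68 → $960.76
  Apr: +$921.68 → $1,882.44
  May: +$921.68 → $2,804.12
  Jun: +$921.68 → $3,725.80
  Jul: +$921.68 − $7,412.52 → -$2,765.04
  Aug: +$921.68 → -$1,843.36
  Sep: +$921.68 → -$921.68
  Oct: +$921.68 → $0.00
Lowest trial balance = -$2,765.04 (Jul)
Initial deposit = cushion − low point = $1,843.36 − (-$2,765.04) = $4,608.40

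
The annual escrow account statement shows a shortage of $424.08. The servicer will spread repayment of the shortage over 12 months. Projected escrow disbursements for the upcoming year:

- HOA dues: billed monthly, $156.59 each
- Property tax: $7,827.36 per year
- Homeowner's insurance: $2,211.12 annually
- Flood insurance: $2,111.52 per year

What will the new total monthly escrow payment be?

HOA dues: $156.59 × 12 = $1,879.08
Property tax: $7,827.36
Homeowner's insurance: $2,211.12
Flood insurance: $2,111.52
Yearly total = $14,029.08
Per month = $14,029.08 ÷ 12 = $1,169.09
Monthly shortage recovery: $424.08 / 12 = $35.34
New monthly escrow = $1,169.09 + $35.34 = $1,204.43

$1,204.43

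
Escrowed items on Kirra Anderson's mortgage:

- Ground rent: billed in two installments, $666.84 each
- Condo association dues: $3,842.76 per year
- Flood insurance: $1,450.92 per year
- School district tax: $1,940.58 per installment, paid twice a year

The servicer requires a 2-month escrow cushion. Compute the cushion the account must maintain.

$1,751.42

Ground rent = $666.84 × 2 = $1,333.68 per year
Condo association dues = $3,842.76 per year
Flood insurance = $1,450.92 per year
School district tax = $1,940.58 × 2 = $3,881.16 per year
Total per year = $10,508.52
Base monthly escrow = $10,508.52 ÷ 12 = $875.71
Cushion = 2 × $875.71 = $1,751.42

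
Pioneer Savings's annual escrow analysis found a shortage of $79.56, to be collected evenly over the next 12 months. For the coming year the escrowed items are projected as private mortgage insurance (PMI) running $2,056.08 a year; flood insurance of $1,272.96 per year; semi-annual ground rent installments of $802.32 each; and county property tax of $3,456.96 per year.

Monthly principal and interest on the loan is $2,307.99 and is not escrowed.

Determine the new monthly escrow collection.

$705.85

Private mortgage insurance (PMI): $2,056.08
Flood insurance: $1,272.96
Ground rent: $802.32 × 2 = $1,604.64
County property tax: $3,456.96
Total per year = $2,056.08 + $1,272.96 + $1,604.64 + $3,456.96 = $8,390.64
Base monthly escrow = $8,390.64 ÷ 12 = $699.22
Shortage per month = $79.56 ÷ 12 = $6.63
New monthly escrow = $699.22 + $6.63 = $705.85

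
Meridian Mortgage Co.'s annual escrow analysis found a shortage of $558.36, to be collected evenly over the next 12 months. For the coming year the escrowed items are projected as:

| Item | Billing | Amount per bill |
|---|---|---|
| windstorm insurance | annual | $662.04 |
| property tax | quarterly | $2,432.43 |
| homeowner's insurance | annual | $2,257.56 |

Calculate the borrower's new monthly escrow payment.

$1,100.64

Windstorm insurance — $662.04 per year
Property tax — $2,432.43 × 4 = $9,729.72 per year
Homeowner's insurance — $2,257.56 per year
Yearly total = $12,649.32
Base monthly escrow = $12,649.32 / 12 = $1,054.11
Shortage spread = $558.36 / 12 = $46.53/mo
Adjusted monthly = $1,054.11 + $46.53 = $1,100.64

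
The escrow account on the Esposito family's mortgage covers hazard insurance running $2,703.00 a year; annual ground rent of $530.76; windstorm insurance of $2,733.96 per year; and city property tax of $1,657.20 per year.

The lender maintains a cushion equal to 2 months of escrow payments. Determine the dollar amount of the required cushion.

Hazard insurance — $2,703.00
Ground rent — $530.76
Windstorm insurance — $2,733.96
City property tax — $1,657.20
Yearly total = $7,624.92
Monthly = $7,624.92 / 12 = $635.41
Cushion = 2 × $635.41 = $1,270.82

$1,270.82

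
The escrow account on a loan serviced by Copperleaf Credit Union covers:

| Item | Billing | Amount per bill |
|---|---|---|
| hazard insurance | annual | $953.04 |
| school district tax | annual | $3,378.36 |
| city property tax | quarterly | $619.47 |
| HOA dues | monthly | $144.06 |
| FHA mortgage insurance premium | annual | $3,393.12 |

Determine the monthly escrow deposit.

Hazard insurance = $953.04/yr
School district tax = $3,378.36/yr
City property tax = $619.47 × 4 = $2,477.88/yr
HOA dues = $144.06 × 12 = $1,728.72/yr
FHA mortgage insurance premium = $3,393.12/yr
Combined annual = $11,931.12
Base monthly escrow = $11,931.12 / 12 = $994.26

$994.26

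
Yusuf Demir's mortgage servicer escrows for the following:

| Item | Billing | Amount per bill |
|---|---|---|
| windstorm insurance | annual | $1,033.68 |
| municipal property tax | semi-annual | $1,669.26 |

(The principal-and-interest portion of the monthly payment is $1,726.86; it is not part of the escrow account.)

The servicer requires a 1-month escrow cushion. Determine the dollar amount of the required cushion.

Windstorm insurance = $1,033.68 annually
Municipal property tax = $1,669.26 × 2 = $3,338.52 annually
Annual escrow total = $4,372.20
Monthly escrow = $4,372.20 / 12 = $364.35
Required cushion = 1 × $364.35 = $364.35

$364.35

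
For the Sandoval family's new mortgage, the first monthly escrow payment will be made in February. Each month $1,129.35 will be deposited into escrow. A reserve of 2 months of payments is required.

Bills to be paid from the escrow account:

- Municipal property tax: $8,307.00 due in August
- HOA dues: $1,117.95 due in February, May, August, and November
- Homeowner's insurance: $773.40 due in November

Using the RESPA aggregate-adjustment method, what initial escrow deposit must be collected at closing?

$6,014.10

Cushion = 2 × $1,129.35 = $2,258.70
Trial balance (start $0, +$1,129.35 each month, − disbursements):
  Feb: +$1,129.35 − $1,117.95 → $11.40
  Mar: +$1,129.35 → $1,140.75
  Apr: +$1,129.35 → $2,270.10
  May: +$1,129.35 − $1,117.95 → $2,281.50
  Jun: +$1,129.35 → $3,410.85
  Jul: +$1,129.35 → $4,540.20
  Aug: +$1,129.35 − $9,424.95 → -$3,755.40
  Sep: +$1,129.35 → -$2,626.05
  Oct: +$1,129.35 → -$1,496.70
  Nov: +$1,129.35 − $1,891.35 → -$2,258.70
  Dec: +$1,129.35 → -$1,129.35
  Jan: +$1,129.35 → $0.00
Lowest trial balance = -$3,755.40 (Aug)
Initial deposit = cushion − low point = $2,258.70 − (-$3,755.40) = $6,014.10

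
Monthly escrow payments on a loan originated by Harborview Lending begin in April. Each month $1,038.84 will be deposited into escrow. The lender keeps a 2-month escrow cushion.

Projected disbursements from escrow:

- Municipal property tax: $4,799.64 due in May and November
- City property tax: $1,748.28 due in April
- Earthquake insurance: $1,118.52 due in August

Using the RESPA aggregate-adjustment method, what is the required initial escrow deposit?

$6,547.92

Cushion = 2 × $1,038.84 = $2,077.68
Trial balance (start $0, +$1,038.84 each month, − disbursements):
  Apr: +$1,038.84 − $1,748.28 → -$709.44
  May: +$1,038.84 − $4,799.64 → -$4,470.24
  Jun: +$1,038.84 → -$3,431.40
  Jul: +$1,038.84 → -$2,392.56
  Aug: +$1,038.84 − $1,118.52 → -$2,472.24
  Sep: +$1,038.84 → -$1,433.40
  Oct: +$1,038.84 → -$394.56
  Nov: +$1,038.84 − $4,799.64 → -$4,155.36
  Dec: +$1,038.84 → -$3,116.52
  Jan: +$1,038.84 → -$2,077.68
  Feb: +$1,038.84 → -$1,038.84
  Mar: +$1,038.84 → $0.00
Lowest trial balance = -$4,470.24 (May)
Initial deposit = cushion − low point = $2,077.68 − (-$4,470.24) = $6,547.92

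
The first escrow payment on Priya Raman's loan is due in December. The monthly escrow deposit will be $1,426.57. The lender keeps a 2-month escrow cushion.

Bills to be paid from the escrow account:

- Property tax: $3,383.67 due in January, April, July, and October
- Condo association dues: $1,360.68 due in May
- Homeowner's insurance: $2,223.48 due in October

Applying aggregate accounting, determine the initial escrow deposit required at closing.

Cushion = 2 × $1,426.57 = $2,853.14
Trial balance (start $0, +$1,426.57 each month, − disbursements):
  Dec: +$1,426.57 → $1,426.57
  Jan: +$1,426.57 − $3,383.67 → -$530.53
  Feb: +$1,426.57 → $896.04
  Mar: +$1,426.57 → $2,322.61
  Apr: +$1,426.57 − $3,383.67 → $365.51
  May: +$1,426.57 − $1,360.68 → $431.40
  Jun: +$1,426.57 → $1,857.97
  Jul: +$1,426.57 − $3,383.67 → -$99.13
  Aug: +$1,426.57 → $1,327.44
  Sep: +$1,426.57 → $2,754.01
  Oct: +$1,426.57 − $5,607.15 → -$1,426.57
  Nov: +$1,426.57 → $0.00
Lowest trial balance = -$1,426.57 (Oct)
Initial deposit = cushion − low point = $2,853.14 − (-$1,426.57) = $4,279.71

$4,279.71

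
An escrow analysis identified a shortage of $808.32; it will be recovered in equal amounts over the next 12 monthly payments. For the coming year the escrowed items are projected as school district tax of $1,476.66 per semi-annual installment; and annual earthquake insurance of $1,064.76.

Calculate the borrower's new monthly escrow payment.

$402.20

School district tax = $1,476.66 × 2 = $2,953.32/yr
Earthquake insurance = $1,064.76/yr
Total per year = $2,953.32 + $1,064.76 = $4,018.08
Monthly escrow = $4,018.08 ÷ 12 = $334.84
Shortage per month = $808.32 / 12 = $67.36
Adjusted monthly = $334.84 + $67.36 = $402.20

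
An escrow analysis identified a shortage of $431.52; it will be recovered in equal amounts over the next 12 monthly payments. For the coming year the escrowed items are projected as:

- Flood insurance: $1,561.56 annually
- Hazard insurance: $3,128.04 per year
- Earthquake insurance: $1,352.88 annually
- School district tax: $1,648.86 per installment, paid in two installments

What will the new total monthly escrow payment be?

Flood insurance — $1,561.56/yr
Hazard insurance — $3,128.04/yr
Earthquake insurance — $1,352.88/yr
School district tax — $1,648.86 × 2 = $3,297.72/yr
Total annual escrow = $9,340.20
Base monthly escrow = $9,340.20 ÷ 12 = $778.35
Monthly shortage recovery: $431.52 / 12 = $35.96
Adjusted monthly = $778.35 + $35.96 = $814.31

$814.31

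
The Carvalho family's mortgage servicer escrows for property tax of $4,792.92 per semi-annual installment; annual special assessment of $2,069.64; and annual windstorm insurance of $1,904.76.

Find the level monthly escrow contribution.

$1,130.02

Property tax — $4,792.92 × 2 = $9,585.84 per year
Special assessment — $2,069.64 per year
Windstorm insurance — $1,904.76 per year
Annual escrow total = $9,585.84 + $2,069.64 + $1,904.76 = $13,560.24
Base monthly escrow = $13,560.24 ÷ 12 = $1,130.02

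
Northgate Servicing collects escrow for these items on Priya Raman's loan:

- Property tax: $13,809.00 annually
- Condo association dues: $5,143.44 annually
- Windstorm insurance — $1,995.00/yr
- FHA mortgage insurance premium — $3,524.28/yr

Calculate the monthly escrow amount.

$2,039.31

Property tax — $13,809.00/yr
Condo association dues — $5,143.44/yr
Windstorm insurance — $1,995.00/yr
FHA mortgage insurance premium — $3,524.28/yr
Total annual escrow = $13,809.00 + $5,143.44 + $1,995.00 + $3,524.28 = $24,471.72
Base monthly escrow = $24,471.72 / 12 = $2,039.31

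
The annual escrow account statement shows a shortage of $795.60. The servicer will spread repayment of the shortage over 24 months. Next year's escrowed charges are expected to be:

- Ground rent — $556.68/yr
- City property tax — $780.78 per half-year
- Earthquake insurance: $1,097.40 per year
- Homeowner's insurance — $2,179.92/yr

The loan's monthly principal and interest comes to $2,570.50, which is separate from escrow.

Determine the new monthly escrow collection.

Ground rent: $556.68 annually
City property tax: $780.78 × 2 = $1,561.56 annually
Earthquake insurance: $1,097.40 annually
Homeowner's insurance: $2,179.92 annually
Total annual escrow = $556.68 + $1,561.56 + $1,097.40 + $2,179.92 = $5,395.56
Monthly = $5,395.56 / 12 = $449.63
Monthly shortage recovery: $795.60 / 24 = $33.15
New monthly escrow = $449.63 + $33.15 = $482.78

$482.78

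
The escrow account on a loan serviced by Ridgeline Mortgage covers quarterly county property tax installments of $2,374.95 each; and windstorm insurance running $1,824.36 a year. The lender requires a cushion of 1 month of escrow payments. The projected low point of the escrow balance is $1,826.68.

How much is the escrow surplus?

$883.00

County property tax = $2,374.95 × 4 = $9,499.80/yr
Windstorm insurance = $1,824.36/yr
Combined annual = $9,499.80 + $1,824.36 = $11,324.16
Monthly = $11,324.16 / 12 = $943.68
Cushion = 1 × $943.68 = $943.68
Surplus = $1,826.68 − $943.68 = $883.00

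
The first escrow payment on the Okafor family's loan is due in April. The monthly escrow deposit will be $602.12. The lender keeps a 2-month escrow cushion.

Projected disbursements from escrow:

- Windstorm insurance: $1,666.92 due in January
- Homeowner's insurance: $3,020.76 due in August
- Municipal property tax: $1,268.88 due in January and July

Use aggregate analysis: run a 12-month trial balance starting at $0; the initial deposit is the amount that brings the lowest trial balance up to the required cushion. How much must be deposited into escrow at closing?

Cushion = 2 × $602.12 = $1,204.24
Trial balance (start $0, +$602.12 each month, − disbursements):
  Apr: +$602.12 → $602.12
  May: +$602.12 → $1,204.24
  Jun: +$602.12 → $1,806.36
  Jul: +$602.12 − $1,268.88 → $1,139.60
  Aug: +$602.12 − $3,020.76 → -$1,279.04
  Sep: +$602.12 → -$676.92
  Oct: +$602.12 → -$74.80
  Nov: +$602.12 → $527.32
  Dec: +$602.12 → $1,129.44
  Jan: +$602.12 − $2,935.80 → -$1,204.24
  Feb: +$602.12 → -$602.12
  Mar: +$602.12 → $0.00
Lowest trial balance = -$1,279.04 (Aug)
Initial deposit = cushion − low point = $1,204.24 − (-$1,279.04) = $2,483.28

$2,483.28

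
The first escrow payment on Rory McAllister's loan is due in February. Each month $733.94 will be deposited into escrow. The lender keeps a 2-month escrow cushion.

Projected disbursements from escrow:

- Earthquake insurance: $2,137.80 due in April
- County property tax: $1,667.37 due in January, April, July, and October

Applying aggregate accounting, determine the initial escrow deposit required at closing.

Cushion = 2 × $733.94 = $1,467.88
Trial balance (start $0, +$733.94 each month, − disbursements):
  Feb: +$733.94 → $733.94
  Mar: +$733.94 → $1,467.88
  Apr: +$733.94 − $3,805.17 → -$1,603.35
  May: +$733.94 → -$869.41
  Jun: +$733.94 → -$135.47
  Jul: +$733.94 − $1,667.37 → -$1,068.90
  Aug: +$733.94 → -$334.96
  Sep: +$733.94 → $398.98
  Oct: +$733.94 − $1,667.37 → -$534.45
  Nov: +$733.94 → $199.49
  Dec: +$733.94 → $933.43
  Jan: +$733.94 − $1,667.37 → $0.00
Lowest trial balance = -$1,603.35 (Apr)
Initial deposit = cushion − low point = $1,467.88 − (-$1,603.35) = $3,071.23

$3,071.23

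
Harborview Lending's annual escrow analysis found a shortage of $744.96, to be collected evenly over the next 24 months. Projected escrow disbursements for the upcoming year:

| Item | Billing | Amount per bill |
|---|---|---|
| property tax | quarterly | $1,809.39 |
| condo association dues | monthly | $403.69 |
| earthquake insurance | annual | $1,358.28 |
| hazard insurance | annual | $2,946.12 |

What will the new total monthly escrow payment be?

$1,396.56

Property tax: $1,809.39 × 4 = $7,237.56
Condo association dues: $403.69 × 12 = $4,844.28
Earthquake insurance: $1,358.28
Hazard insurance: $2,946.12
Annual escrow total = $16,386.24
Base monthly escrow = $16,386.24 / 12 = $1,365.52
Monthly shortage recovery: $744.96 / 24 = $31.04
New monthly escrow = $1,365.52 + $31.04 = $1,396.56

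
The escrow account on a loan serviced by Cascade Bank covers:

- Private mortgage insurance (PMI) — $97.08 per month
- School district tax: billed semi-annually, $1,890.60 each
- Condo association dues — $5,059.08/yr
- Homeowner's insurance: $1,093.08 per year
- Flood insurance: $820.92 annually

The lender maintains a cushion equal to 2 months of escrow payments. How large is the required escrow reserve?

Private mortgage insurance (PMI): $97.08 × 12 = $1,164.96
School district tax: $1,890.60 × 2 = $3,781.20
Condo association dues: $5,059.08
Homeowner's insurance: $1,093.08
Flood insurance: $820.92
Yearly total = $1,164.96 + $3,781.20 + $5,059.08 + $1,093.08 + $820.92 = $11,919.24
Base monthly escrow = $11,919.24 / 12 = $993.27
Reserve = 2 × $993.27 = $1,986.54

$1,986.54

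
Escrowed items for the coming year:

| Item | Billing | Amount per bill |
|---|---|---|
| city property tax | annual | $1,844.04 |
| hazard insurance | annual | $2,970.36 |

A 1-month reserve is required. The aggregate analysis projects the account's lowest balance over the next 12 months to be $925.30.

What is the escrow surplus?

$524.10

City property tax: $1,844.04 annually
Hazard insurance: $2,970.36 annually
Yearly total = $1,844.04 + $2,970.36 = $4,814.40
Base monthly escrow = $4,814.40 ÷ 12 = $401.20
Required cushion = 1 × $401.20 = $401.20
Excess over cushion: $925.30 − $401.20 = $524.10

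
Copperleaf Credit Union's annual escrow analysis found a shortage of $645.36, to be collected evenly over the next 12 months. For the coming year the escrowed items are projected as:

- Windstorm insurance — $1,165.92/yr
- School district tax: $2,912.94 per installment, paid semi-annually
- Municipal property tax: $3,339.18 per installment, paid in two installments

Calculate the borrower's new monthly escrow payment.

Windstorm insurance = $1,165.92
School district tax = $2,912.94 × 2 = $5,825.88
Municipal property tax = $3,339.18 × 2 = $6,678.36
Total annual escrow = $1,165.92 + $5,825.88 + $6,678.36 = $13,670.16
Monthly escrow = $13,670.16 / 12 = $1,139.18
Shortage spread = $645.36 / 12 = $53.78/mo
New monthly escrow = $1,139.18 + $53.78 = $1,192.96

$1,192.96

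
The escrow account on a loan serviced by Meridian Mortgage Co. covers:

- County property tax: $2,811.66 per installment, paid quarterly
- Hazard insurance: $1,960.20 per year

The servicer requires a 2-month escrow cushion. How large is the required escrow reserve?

$2,201.14

County property tax = $2,811.66 × 4 = $11,246.64/yr
Hazard insurance = $1,960.20/yr
Yearly total = $11,246.64 + $1,960.20 = $13,206.84
Monthly escrow = $13,206.84 ÷ 12 = $1,100.57
Cushion = 2 × $1,100.57 = $2,201.14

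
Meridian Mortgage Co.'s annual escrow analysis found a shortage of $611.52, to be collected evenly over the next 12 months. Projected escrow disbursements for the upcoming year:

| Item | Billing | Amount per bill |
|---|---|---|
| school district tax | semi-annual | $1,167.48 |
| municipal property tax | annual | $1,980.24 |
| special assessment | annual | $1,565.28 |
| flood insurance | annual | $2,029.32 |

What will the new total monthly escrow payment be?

School district tax — $1,167.48 × 2 = $2,334.96
Municipal property tax — $1,980.24
Special assessment — $1,565.28
Flood insurance — $2,029.32
Total per year = $2,334.96 + $1,980.24 + $1,565.28 + $2,029.32 = $7,909.80
Monthly escrow = $7,909.80 ÷ 12 = $659.15
Monthly shortage recovery: $611.52 / 12 = $50.96
Adjusted monthly = $659.15 + $50.96 = $710.11

$710.11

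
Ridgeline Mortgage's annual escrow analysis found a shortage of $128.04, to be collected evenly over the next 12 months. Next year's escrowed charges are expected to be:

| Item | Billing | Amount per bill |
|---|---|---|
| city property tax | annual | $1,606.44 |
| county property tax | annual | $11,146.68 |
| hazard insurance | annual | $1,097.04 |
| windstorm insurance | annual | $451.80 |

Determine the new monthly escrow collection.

$1,202.50

City property tax = $1,606.44 per year
County property tax = $11,146.68 per year
Hazard insurance = $1,097.04 per year
Windstorm insurance = $451.80 per year
Total per year = $1,606.44 + $11,146.68 + $1,097.04 + $451.80 = $14,301.96
Monthly = $14,301.96 / 12 = $1,191.83
Shortage spread = $128.04 / 12 = $10.67/mo
New monthly escrow = $1,191.83 + $10.67 = $1,202.50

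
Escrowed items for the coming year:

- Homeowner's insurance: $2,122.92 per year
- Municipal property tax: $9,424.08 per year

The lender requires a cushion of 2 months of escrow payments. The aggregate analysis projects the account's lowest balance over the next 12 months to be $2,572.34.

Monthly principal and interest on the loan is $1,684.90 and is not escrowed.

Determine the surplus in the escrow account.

Homeowner's insurance = $2,122.92 annually
Municipal property tax = $9,424.08 annually
Combined annual = $11,547.00
Per month = $11,547.00 ÷ 12 = $962.25
Required reserve = 2 × $962.25 = $1,924.50
Excess over cushion: $2,572.34 − $1,924.50 = $647.84

$647.84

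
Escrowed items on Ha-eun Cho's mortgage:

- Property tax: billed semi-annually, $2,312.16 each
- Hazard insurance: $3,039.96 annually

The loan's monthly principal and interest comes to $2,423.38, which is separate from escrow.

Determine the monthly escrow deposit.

Property tax — $2,312.16 × 2 = $4,624.32
Hazard insurance — $3,039.96
Annual escrow total = $7,664.28
Monthly = $7,664.28 ÷ 12 = $638.69

$638.69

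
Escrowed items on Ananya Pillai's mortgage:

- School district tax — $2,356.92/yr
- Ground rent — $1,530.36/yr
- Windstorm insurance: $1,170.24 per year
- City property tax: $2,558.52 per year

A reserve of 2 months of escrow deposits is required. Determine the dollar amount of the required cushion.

$1,269.34

School district tax = $2,356.92/yr
Ground rent = $1,530.36/yr
Windstorm insurance = $1,170.24/yr
City property tax = $2,558.52/yr
Total annual escrow = $7,616.04
Monthly escrow = $7,616.04 ÷ 12 = $634.67
Cushion = 2 × $634.67 = $1,269.34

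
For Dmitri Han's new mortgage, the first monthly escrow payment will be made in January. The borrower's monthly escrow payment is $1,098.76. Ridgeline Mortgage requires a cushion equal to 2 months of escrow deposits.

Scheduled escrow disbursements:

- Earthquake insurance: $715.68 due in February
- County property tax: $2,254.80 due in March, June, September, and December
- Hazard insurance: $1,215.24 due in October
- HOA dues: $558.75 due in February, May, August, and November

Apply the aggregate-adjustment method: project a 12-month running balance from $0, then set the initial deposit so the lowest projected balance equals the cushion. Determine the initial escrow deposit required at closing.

Cushion = 2 × $1,098.76 = $2,197.52
Trial balance (start $0, +$1,098.76 each month, − disbursements):
  Jan: +$1,098.76 → $1,098.76
  Feb: +$1,098.76 − $1,274.43 → $923.09
  Mar: +$1,098.76 − $2,254.80 → -$232.95
  Apr: +$1,098.76 → $865.81
  May: +$1,098.76 − $558.75 → $1,405.82
  Jun: +$1,098.76 − $2,254.80 → $249.78
  Jul: +$1,098.76 → $1,348.54
  Aug: +$1,098.76 − $558.75 → $1,888.55
  Sep: +$1,098.76 − $2,254.80 → $732.51
  Oct: +$1,098.76 − $1,215.24 → $616.03
  Nov: +$1,098.76 − $558.75 → $1,156.04
  Dec: +$1,098.76 − $2,254.80 → $0.00
Lowest trial balance = -$232.95 (Mar)
Initial deposit = cushion − low point = $2,197.52 − (-$232.95) = $2,430.47

$2,430.47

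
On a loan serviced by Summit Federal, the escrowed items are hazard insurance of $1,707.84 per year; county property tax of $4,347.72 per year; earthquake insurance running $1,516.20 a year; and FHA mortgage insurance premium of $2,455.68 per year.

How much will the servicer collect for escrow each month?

Hazard insurance: $1,707.84 per year
County property tax: $4,347.72 per year
Earthquake insurance: $1,516.20 per year
FHA mortgage insurance premium: $2,455.68 per year
Total per year = $10,027.44
Per month = $10,027.44 ÷ 12 = $835.62

$835.62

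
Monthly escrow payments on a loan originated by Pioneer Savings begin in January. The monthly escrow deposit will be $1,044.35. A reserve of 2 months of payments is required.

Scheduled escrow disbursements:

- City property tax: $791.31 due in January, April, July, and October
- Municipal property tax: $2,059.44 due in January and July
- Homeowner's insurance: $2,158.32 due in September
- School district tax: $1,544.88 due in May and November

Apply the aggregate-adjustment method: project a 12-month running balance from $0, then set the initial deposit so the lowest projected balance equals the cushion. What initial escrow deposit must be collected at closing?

$3,895.10

Cushion = 2 × $1,044.35 = $2,088.70
Trial balance (start $0, +$1,044.35 each month, − disbursements):
  Jan: +$1,044.35 − $2,850.75 → -$1,806.40
  Feb: +$1,044.35 → -$762.05
  Mar: +$1,044.35 → $282.30
  Apr: +$1,044.35 − $791.31 → $535.34
  May: +$1,044.35 − $1,544.88 → $34.81
  Jun: +$1,044.35 → $1,079.16
  Jul: +$1,044.35 − $2,850.75 → -$727.24
  Aug: +$1,044.35 → $317.11
  Sep: +$1,044.35 − $2,158.32 → -$796.86
  Oct: +$1,044.35 − $791.31 → -$543.82
  Nov: +$1,044.35 − $1,544.88 → -$1,044.35
  Dec: +$1,044.35 → $0.00
Lowest trial balance = -$1,806.40 (Jan)
Initial deposit = cushion − low point = $2,088.70 − (-$1,806.40) = $3,895.10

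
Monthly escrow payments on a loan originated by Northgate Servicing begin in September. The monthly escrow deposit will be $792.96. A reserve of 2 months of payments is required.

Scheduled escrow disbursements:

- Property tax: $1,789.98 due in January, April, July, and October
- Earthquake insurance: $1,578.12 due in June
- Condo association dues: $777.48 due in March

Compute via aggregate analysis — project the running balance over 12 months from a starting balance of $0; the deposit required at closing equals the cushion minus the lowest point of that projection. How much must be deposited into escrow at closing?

Cushion = 2 × $792.96 = $1,585.92
Trial balance (start $0, +$792.96 each month, − disbursements):
  Sep: +$792.96 → $792.96
  Oct: +$792.96 − $1,789.98 → -$204.06
  Nov: +$792.96 → $588.90
  Dec: +$792.96 → $1,381.86
  Jan: +$792.96 − $1,789.98 → $384.84
  Feb: +$792.96 → $1,177.80
  Mar: +$792.96 − $777.48 → $1,193.28
  Apr: +$792.96 − $1,789.98 → $196.26
  May: +$792.96 → $989.22
  Jun: +$792.96 − $1,578.12 → $204.06
  Jul: +$792.96 − $1,789.98 → -$792.96
  Aug: +$792.96 → $0.00
Lowest trial balance = -$792.96 (Jul)
Initial deposit = cushion − low point = $1,585.92 − (-$792.96) = $2,378.88

$2,378.88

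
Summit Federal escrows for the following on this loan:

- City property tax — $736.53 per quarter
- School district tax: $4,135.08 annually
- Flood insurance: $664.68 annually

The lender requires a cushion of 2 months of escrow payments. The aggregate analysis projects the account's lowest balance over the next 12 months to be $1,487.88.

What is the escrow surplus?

$196.90

City property tax — $736.53 × 4 = $2,946.12
School district tax — $4,135.08
Flood insurance — $664.68
Yearly total = $7,745.88
Base monthly escrow = $7,745.88 / 12 = $645.49
Required cushion = 2 × $645.49 = $1,290.98
Excess over cushion: $1,487.88 − $1,290.98 = $196.90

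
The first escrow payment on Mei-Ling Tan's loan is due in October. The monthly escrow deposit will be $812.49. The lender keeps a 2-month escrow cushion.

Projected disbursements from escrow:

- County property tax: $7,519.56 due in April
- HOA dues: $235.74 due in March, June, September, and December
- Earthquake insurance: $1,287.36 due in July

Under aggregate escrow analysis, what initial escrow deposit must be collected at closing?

Cushion = 2 × $812.49 = $1,624.98
Trial balance (start $0, +$812.49 each month, − disbursements):
  Oct: +$812.49 → $812.49
  Nov: +$812.49 → $1,624.98
  Dec: +$812.49 − $235.74 → $2,201.73
  Jan: +$812.49 → $3,014.22
  Feb: +$812.49 → $3,826.71
  Mar: +$812.49 − $235.74 → $4,403.46
  Apr: +$812.49 − $7,519.56 → -$2,303.61
  May: +$812.49 → -$1,491.12
  Jun: +$812.49 − $235.74 → -$914.37
  Jul: +$812.49 − $1,287.36 → -$1,389.24
  Aug: +$812.49 → -$576.75
  Sep: +$812.49 − $235.74 → $0.00
Lowest trial balance = -$2,303.61 (Apr)
Initial deposit = cushion − low point = $1,624.98 − (-$2,303.61) = $3,928.59

$3,928.59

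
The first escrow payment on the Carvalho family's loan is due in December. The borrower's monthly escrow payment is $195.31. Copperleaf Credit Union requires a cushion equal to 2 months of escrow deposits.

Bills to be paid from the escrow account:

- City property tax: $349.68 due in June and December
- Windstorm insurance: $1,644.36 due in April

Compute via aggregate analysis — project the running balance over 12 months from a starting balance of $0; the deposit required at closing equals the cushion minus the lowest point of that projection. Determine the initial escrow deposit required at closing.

$1,408.11

Cushion = 2 × $195.31 = $390.62
Trial balance (start $0, +$195.31 each month, − disbursements):
  Dec: +$195.31 − $349.68 → -$154.37
  Jan: +$195.31 → $40.94
  Feb: +$195.31 → $236.25
  Mar: +$195.31 → $431.56
  Apr: +$195.31 − $1,644.36 → -$1,017.49
  May: +$195.31 → -$822.18
  Jun: +$195.31 − $349.68 → -$976.55
  Jul: +$195.31 → -$781.24
  Aug: +$195.31 → -$585.93
  Sep: +$195.31 → -$390.62
  Oct: +$195.31 → -$195.31
  Nov: +$195.31 → $0.00
Lowest trial balance = -$1,017.49 (Apr)
Initial deposit = cushion − low point = $390.62 − (-$1,017.49) = $1,408.11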